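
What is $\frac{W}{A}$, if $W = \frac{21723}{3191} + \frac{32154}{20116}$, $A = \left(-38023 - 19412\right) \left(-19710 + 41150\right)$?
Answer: $- \frac{12847221}{1882004021795200} \approx -6.8264 \cdot 10^{-9}$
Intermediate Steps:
$A = -1231406400$ ($A = \left(-57435\right) 21440 = -1231406400$)
$W = \frac{269791641}{32095078}$ ($W = 21723 \cdot \frac{1}{3191} + 32154 \cdot \frac{1}{20116} = \frac{21723}{3191} + \frac{16077}{10058} = \frac{269791641}{32095078} \approx 8.406$)
$\frac{W}{A} = \frac{269791641}{32095078 \left(-1231406400\right)} = \frac{269791641}{32095078} \left(- \frac{1}{1231406400}\right) = - \frac{12847221}{1882004021795200}$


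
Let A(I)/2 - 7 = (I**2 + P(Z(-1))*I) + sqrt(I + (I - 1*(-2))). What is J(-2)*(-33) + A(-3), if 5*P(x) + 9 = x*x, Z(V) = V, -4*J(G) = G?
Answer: 251/10 + 4*I ≈ 25.1 + 4.0*I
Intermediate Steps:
J(G) = -G/4
P(x) = -9/5 + x**2/5 (P(x) = -9/5 + (x*x)/5 = -9/5 + x**2/5)
A(I) = 14 + 2*I**2 + 2*sqrt(2 + 2*I) - 16*I/5 (A(I) = 14 + 2*((I**2 + (-9/5 + (1/5)*(-1)**2)*I) + sqrt(I + (I - 1*(-2)))) = 14 + 2*((I**2 + (-9/5 + (1/5)*1)*I) + sqrt(I + (I + 2))) = 14 + 2*((I**2 + (-9/5 + 1/5)*I) + sqrt(I + (2 + I))) = 14 + 2*((I**2 - 8*I/5) + sqrt(2 + 2*I)) = 14 + 2*(I**2 + sqrt(2 + 2*I) - 8*I/5) = 14 + (2*I**2 + 2*sqrt(2 + 2*I) - 16*I/5) = 14 + 2*I**2 + 2*sqrt(2 + 2*I) - 16*I/5)
J(-2)*(-33) + A(-3) = -1/4*(-2)*(-33) + (14 + 2*(-3)**2 + 2*sqrt(2 + 2*(-3)) - 16/5*(-3)) = (1/2)*(-33) + (14 + 2*9 + 2*sqrt(2 - 6) + 48/5) = -33/2 + (14 + 18 + 2*sqrt(-4) + 48/5) = -33/2 + (14 + 18 + 2*(2*I) + 48/5) = -33/2 + (14 + 18 + 4*I + 48/5) = -33/2 + (208/5 + 4*I) = 251/10 + 4*I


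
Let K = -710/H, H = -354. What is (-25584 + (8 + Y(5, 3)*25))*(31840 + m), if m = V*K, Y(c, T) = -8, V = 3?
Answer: -48430913040/59 ≈ -8.2086e+8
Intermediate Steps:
K = 355/177 (K = -710/(-354) = -710*(-1/354) = 355/177 ≈ 2.0056)
m = 355/59 (m = 3*(355/177) = 355/59 ≈ 6.0170)
(-25584 + (8 + Y(5, 3)*25))*(31840 + m) = (-25584 + (8 - 8*25))*(31840 + 355/59) = (-25584 + (8 - 200))*(1878915/59) = (-25584 - 192)*(1878915/59) = -25776*1878915/59 = -48430913040/59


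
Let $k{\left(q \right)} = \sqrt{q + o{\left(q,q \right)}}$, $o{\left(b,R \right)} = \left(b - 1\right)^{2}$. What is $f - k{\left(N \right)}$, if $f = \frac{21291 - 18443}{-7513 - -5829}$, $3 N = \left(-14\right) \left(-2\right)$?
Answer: $- \frac{712}{421} - \frac{\sqrt{709}}{3} \approx -10.567$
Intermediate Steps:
$o{\left(b,R \right)} = \left(-1 + b\right)^{2}$
$N = \frac{28}{3}$ ($N = \frac{\left(-14\right) \left(-2\right)}{3} = \frac{1}{3} \cdot 28 = \frac{28}{3} \approx 9.3333$)
$k{\left(q \right)} = \sqrt{q + \left(-1 + q\right)^{2}}$
$f = - \frac{712}{421}$ ($f = \frac{2848}{-7513 + \left(-1838 + 7667\right)} = \frac{2848}{-7513 + 5829} = \frac{2848}{-1684} = 2848 \left(- \frac{1}{1684}\right) = - \frac{712}{421} \approx -1.6912$)
$f - k{\left(N \right)} = - \frac{712}{421} - \sqrt{\frac{28}{3} + \left(-1 + \frac{28}{3}\right)^{2}} = - \frac{712}{421} - \sqrt{\frac{28}{3} + \left(\frac{25}{3}\right)^{2}} = - \frac{712}{421} - \sqrt{\frac{28}{3} + \frac{625}{9}} = - \frac{712}{421} - \sqrt{\frac{709}{9}} = - \frac{712}{421} - \frac{\sqrt{709}}{3}$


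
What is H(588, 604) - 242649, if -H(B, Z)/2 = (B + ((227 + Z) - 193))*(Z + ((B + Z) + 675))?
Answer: -6301541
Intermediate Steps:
H(B, Z) = -2*(34 + B + Z)*(675 + B + 2*Z) (H(B, Z) = -2*(B + ((227 + Z) - 193))*(Z + ((B + Z) + 675)) = -2*(B + (34 + Z))*(Z + (675 + B + Z)) = -2*(34 + B + Z)*(675 + B + 2*Z))
H(588, 604) - 242649 = (-45900 - 1486*604 - 1418*588 - 4*604² - 2*588² - 6*588*604) - 242649 = (-45900 - 897544 - 833784 - 4*364816 - 2*345744 - 2130912) - 242649 = (-45900 - 897544 - 833784 - 1459264 - 691488 - 2130912) - 242649 = -6058892 - 242649 = -6301541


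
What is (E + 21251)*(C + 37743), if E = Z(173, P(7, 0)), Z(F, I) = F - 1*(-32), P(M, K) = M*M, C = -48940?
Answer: -240242832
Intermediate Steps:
P(M, K) = M**2
Z(F, I) = 32 + F (Z(F, I) = F + 32 = 32 + F)
E = 205 (E = 32 + 173 = 205)
(E + 21251)*(C + 37743) = (205 + 21251)*(-48940 + 37743) = 21456*(-11197) = -240242832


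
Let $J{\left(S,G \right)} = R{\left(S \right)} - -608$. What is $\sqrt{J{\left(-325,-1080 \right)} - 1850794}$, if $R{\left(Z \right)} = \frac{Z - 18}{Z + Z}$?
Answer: $\frac{i \sqrt{31268134482}}{130} \approx 1360.2 i$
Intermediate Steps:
$R{\left(Z \right)} = \frac{-18 + Z}{2 Z}$
$J{\left(S,G \right)} = 608 + \frac{-18 + S}{2 S}$ ($J{\left(S,G \right)} = \frac{-18 + S}{2 S} - -608 = \frac{-18 + S}{2 S} + 608 = 608 + \frac{-18 + S}{2 S}$)
$\sqrt{J{\left(-325,-1080 \right)} - 1850794} = \sqrt{\left(\frac{1217}{2} - \frac{9}{-325}\right) - 1850794} = \sqrt{\left(\frac{1217}{2} - - \frac{9}{325}\right) - 1850794} = \sqrt{\left(\frac{1217}{2} + \frac{9}{325}\right) - 1850794} = \sqrt{\frac{395543}{650} - 1850794} = \sqrt{- \frac{1202620557}{650}} = \frac{i \sqrt{31268134482}}{130}$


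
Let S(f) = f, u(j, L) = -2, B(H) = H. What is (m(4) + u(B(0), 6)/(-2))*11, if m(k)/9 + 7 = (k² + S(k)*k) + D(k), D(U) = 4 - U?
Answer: 2486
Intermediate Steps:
m(k) = -27 - 9*k + 18*k² (m(k) = -63 + 9*((k² + k*k) + (4 - k)) = -63 + 9*((k² + k²) + (4 - k)) = -63 + 9*(2*k² + (4 - k)) = -63 + 9*(4 - k + 2*k²) = -63 + (36 - 9*k + 18*k²) = -27 - 9*k + 18*k²)
(m(4) + u(B(0), 6)/(-2))*11 = ((-27 - 9*4 + 18*4²) - 2/(-2))*11 = ((-27 - 36 + 18*16) - 2*(-½))*11 = ((-27 - 36 + 288) + 1)*11 = (225 + 1)*11 = 226*11 = 2486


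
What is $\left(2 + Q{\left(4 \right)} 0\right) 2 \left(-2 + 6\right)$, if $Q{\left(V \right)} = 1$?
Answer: $16$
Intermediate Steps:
$\left(2 + Q{\left(4 \right)} 0\right) 2 \left(-2 + 6\right) = \left(2 + 1 \cdot 0\right) 2 \left(-2 + 6\right) = \left(2 + 0\right) 2 \cdot 4 = 2 \cdot 2 \cdot 4 = 4 \cdot 4 = 16$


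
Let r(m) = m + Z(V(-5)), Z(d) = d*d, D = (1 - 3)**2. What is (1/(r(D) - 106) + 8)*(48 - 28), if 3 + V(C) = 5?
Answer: 7830/49 ≈ 159.80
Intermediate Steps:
D = 4 (D = (-2)**2 = 4)
V(C) = 2 (V(C) = -3 + 5 = 2)
Z(d) = d**2
r(m) = 4 + m (r(m) = m + 2**2 = m + 4 = 4 + m)
(1/(r(D) - 106) + 8)*(48 - 28) = (1/((4 + 4) - 106) + 8)*(48 - 28) = (1/(8 - 106) + 8)*20 = (1/(-98) + 8)*20 = (-1/98 + 8)*20 = (783/98)*20 = 7830/49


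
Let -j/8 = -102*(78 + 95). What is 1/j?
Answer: 1/141168 ≈ 7.0838e-6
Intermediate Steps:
j = 141168 (j = -(-816)*(78 + 95) = -(-816)*173 = -8*(-17646) = 141168)
1/j = 1/141168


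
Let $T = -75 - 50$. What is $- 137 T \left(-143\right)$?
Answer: $-2448875$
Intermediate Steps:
$T = -125$ ($T = -75 - 50 = -125$)
$- 137 T \left(-143\right) = \left(-137\right) \left(-125\right) \left(-143\right) = 17125 \left(-143\right) = -2448875$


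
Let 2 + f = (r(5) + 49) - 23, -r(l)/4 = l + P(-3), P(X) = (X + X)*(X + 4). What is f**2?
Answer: 784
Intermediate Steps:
P(X) = 2*X*(4 + X) (P(X) = (2*X)*(4 + X) = 2*X*(4 + X))
r(l) = 24 - 4*l (r(l) = -4*(l + 2*(-3)*(4 - 3)) = -4*(l + 2*(-3)*1) = -4*(l - 6) = -4*(-6 + l) = 24 - 4*l)
f = 28 (f = -2 + (((24 - 4*5) + 49) - 23) = -2 + (((24 - 20) + 49) - 23) = -2 + ((4 + 49) - 23) = -2 + (53 - 23) = -2 + 30 = 28)
f**2 = 28**2 = 784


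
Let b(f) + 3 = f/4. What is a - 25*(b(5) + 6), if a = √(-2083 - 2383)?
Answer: -425/4 + I*√4466 ≈ -106.25 + 66.828*I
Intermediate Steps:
b(f) = -3 + f/4
a = I*√4466 (a = √(-4466) = I*√4466 ≈ 66.828*I)
a - 25*(b(5) + 6) = I*√4466 - 25*((-3 + (¼)*5) + 6) = I*√4466 - 25*((-3 + 5/4) + 6) = I*√4466 - 25*(-7/4 + 6) = I*√4466 - 25*17/4 = I*√4466 - 425/4 = -425/4 + I*√4466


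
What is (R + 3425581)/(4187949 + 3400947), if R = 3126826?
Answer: 6552407/7588896 ≈ 0.86342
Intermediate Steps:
(R + 3425581)/(4187949 + 3400947) = (3126826 + 3425581)/(4187949 + 3400947) = 6552407/7588896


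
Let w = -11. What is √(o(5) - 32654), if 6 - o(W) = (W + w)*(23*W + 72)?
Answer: I*√31526 ≈ 177.56*I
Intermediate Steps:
o(W) = 6 - (-11 + W)*(72 + 23*W) (o(W) = 6 - (W - 11)*(23*W + 72) = 6 - (-11 + W)*(72 + 23*W))
√(o(5) - 32654) = √((798 - 23*5² + 181*5) - 32654) = √((798 - 23*25 + 905) - 32654) = √((798 - 575 + 905) - 32654) = √(1128 - 32654) = √(-31526) = I*√31526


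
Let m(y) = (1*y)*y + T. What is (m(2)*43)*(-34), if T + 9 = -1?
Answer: 8772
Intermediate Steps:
T = -10 (T = -9 - 1 = -10)
m(y) = -10 + y**2 (m(y) = (1*y)*y - 10 = y*y - 10 = y**2 - 10 = -10 + y**2)
(m(2)*43)*(-34) = ((-10 + 2**2)*43)*(-34) = ((-10 + 4)*43)*(-34) = -6*43*(-34) = -258*(-34) = 8772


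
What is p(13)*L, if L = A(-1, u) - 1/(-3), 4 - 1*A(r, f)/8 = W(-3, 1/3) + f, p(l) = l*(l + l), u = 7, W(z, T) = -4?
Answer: 8450/3 ≈ 2816.7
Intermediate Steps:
p(l) = 2*l² (p(l) = l*(2*l) = 2*l²)
A(r, f) = 64 - 8*f (A(r, f) = 32 - 8*(-4 + f) = 32 + (32 - 8*f) = 64 - 8*f)
L = 25/3 (L = (64 - 8*7) - 1/(-3) = (64 - 56) - 1*(-⅓) = 8 + ⅓ = 25/3 ≈ 8.3333)
p(13)*L = (2*13²)*(25/3) = (2*169)*(25/3) = 338*(25/3) = 8450/3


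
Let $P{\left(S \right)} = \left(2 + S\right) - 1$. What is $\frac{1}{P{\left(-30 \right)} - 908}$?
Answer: $- \frac{1}{937} \approx -0.0010672$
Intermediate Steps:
$P{\left(S \right)} = 1 + S$
$\frac{1}{P{\left(-30 \right)} - 908} = \frac{1}{\left(1 - 30\right) - 908} = \frac{1}{-29 - 908} = \frac{1}{-937} = - \frac{1}{937}$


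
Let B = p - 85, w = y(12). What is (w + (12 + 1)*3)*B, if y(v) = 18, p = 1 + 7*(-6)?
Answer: -7182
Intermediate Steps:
p = -41 (p = 1 - 42 = -41)
w = 18
B = -126 (B = -41 - 85 = -126)
(w + (12 + 1)*3)*B = (18 + (12 + 1)*3)*(-126) = (18 + 13*3)*(-126) = (18 + 39)*(-126) = 57*(-126) = -7182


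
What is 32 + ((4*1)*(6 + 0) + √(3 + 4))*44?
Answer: 1088 + 44*√7 ≈ 1204.4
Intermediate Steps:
32 + ((4*1)*(6 + 0) + √(3 + 4))*44 = 32 + (4*6 + √7)*44 = 32 + (24 + √7)*44 = 32 + (1056 + 44*√7) = 1088 + 44*√7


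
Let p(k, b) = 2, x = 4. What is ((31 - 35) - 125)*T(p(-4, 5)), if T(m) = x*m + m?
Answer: -1290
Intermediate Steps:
T(m) = 5*m (T(m) = 4*m + m = 5*m)
((31 - 35) - 125)*T(p(-4, 5)) = ((31 - 35) - 125)*(5*2) = (-4 - 125)*10 = -129*10 = -1290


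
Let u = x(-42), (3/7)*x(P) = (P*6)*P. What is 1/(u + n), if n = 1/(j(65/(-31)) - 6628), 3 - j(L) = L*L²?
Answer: 197090750/4867353132209 ≈ 4.0492e-5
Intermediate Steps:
j(L) = 3 - L³ (j(L) = 3 - L*L² = 3 - L³)
x(P) = 14*P² (x(P) = 7*((P*6)*P)/3 = 7*((6*P)*P)/3 = 7*(6*P²)/3 = 14*P²)
u = 24696 (u = 14*(-42)² = 14*1764 = 24696)
n = -29791/197090750 (n = 1/((3 - (65/(-31))³) - 6628) = 1/((3 - (65*(-1/31))³) - 6628) = 1/((3 - (-65/31)³) - 6628) = 1/((3 - 1*(-274625/29791)) - 6628) = 1/((3 + 274625/29791) - 6628) = 1/(363998/29791 - 6628) = 1/(-197090750/29791) = -29791/197090750 ≈ -0.00015115)
1/(u + n) = 1/(24696 - 29791/197090750) = 1/(4867353132209/197090750) = 197090750/4867353132209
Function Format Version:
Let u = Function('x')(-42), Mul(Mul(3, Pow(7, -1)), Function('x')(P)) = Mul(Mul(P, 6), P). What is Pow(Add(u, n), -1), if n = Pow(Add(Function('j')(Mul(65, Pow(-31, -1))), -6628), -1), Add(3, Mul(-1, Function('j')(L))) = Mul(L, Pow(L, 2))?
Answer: Rational(197090750, 4867353132209) ≈ 4.0492e-5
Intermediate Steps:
Function('j')(L) = Add(3, Mul(-1, Pow(L, 3))) (Function('j')(L) = Add(3, Mul(-1, Mul(L, Pow(L, 2)))) = Add(3, Mul(-1, Pow(L, 3))))
Function('x')(P) = Mul(14, Pow(P, 2)) (Function('x')(P) = Mul(Rational(7, 3), Mul(Mul(P, 6), P)) = Mul(Rational(7, 3), Mul(Mul(6, P), P)) = Mul(Rational(7, 3), Mul(6, Pow(P, 2))) = Mul(14, Pow(P, 2)))
u = 24696 (u = Mul(14, Pow(-42, 2)) = Mul(14, 1764) = 24696)
n = Rational(-29791, 197090750) (n = Pow(Add(Add(3, Mul(-1, Pow(Mul(65, Pow(-31, -1)), 3))), -6628), -1) = Pow(Add(Add(3, Mul(-1, Pow(Mul(65, Rational(-1, 31)), 3))), -6628), -1) = Pow(Add(Add(3, Mul(-1, Pow(Rational(-65, 31), 3))), -6628), -1) = Pow(Add(Add(3, Mul(-1, Rational(-274625, 29791))), -6628), -1) = Pow(Add(Add(3, Rational(274625, 29791)), -6628), -1) = Pow(Add(Rational(363998, 29791), -6628), -1) = Pow(Rational(-197090750, 29791), -1) = Rational(-29791, 197090750) ≈ -0.00015115)
Pow(Add(u, n), -1) = Pow(Add(24696, Rational(-29791, 197090750)), -1) = Pow(Rational(4867353132209, 197090750), -1) = Rational(197090750, 4867353132209)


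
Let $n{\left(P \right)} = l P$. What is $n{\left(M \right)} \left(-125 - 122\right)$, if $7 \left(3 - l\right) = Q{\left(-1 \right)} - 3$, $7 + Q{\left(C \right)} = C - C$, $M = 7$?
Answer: $-7657$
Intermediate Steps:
$Q{\left(C \right)} = -7$ ($Q{\left(C \right)} = -7 + \left(C - C\right) = -7 + 0 = -7$)
$l = \frac{31}{7}$ ($l = 3 - \frac{-7 - 3}{7} = 3 - - \frac{10}{7} = 3 + \frac{10}{7} = \frac{31}{7} \approx 4.4286$)
$n{\left(P \right)} = \frac{31 P}{7}$
$n{\left(M \right)} \left(-125 - 122\right) = \frac{31}{7} \cdot 7 \left(-125 - 122\right) = 31 \left(-247\right) = -7657$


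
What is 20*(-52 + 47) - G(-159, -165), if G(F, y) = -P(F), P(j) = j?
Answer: -259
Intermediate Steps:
G(F, y) = -F
20*(-52 + 47) - G(-159, -165) = 20*(-52 + 47) - (-1)*(-159) = 20*(-5) - 1*159 = -100 - 159 = -259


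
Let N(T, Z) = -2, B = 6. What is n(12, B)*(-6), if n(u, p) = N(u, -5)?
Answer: 12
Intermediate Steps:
n(u, p) = -2
n(12, B)*(-6) = -2*(-6) = 12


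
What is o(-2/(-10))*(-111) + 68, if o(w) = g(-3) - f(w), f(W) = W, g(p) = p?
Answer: 2116/5 ≈ 423.20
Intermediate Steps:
o(w) = -3 - w
o(-2/(-10))*(-111) + 68 = (-3 - (-2)/(-10))*(-111) + 68 = (-3 - (-2)*(-1)/10)*(-111) + 68 = (-3 - 1*⅕)*(-111) + 68 = (-3 - ⅕)*(-111) + 68 = -16/5*(-111) + 68 = 1776/5 + 68 = 2116/5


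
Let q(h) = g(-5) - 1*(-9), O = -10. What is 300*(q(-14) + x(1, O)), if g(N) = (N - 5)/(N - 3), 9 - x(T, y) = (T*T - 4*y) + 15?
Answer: -11025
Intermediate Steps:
x(T, y) = -6 - T² + 4*y (x(T, y) = 9 - ((T*T - 4*y) + 15) = 9 - ((T² - 4*y) + 15) = 9 - (15 + T² - 4*y) = 9 + (-15 - T² + 4*y) = -6 - T² + 4*y)
g(N) = (-5 + N)/(-3 + N)
q(h) = 41/4 (q(h) = (-5 - 5)/(-3 - 5) - 1*(-9) = -10/(-8) + 9 = -⅛*(-10) + 9 = 5/4 + 9 = 41/4)
300*(q(-14) + x(1, O)) = 300*(41/4 + (-6 - 1*1² + 4*(-10))) = 300*(41/4 + (-6 - 1*1 - 40)) = 300*(41/4 + (-6 - 1 - 40)) = 300*(41/4 - 47) = 300*(-147/4) = -11025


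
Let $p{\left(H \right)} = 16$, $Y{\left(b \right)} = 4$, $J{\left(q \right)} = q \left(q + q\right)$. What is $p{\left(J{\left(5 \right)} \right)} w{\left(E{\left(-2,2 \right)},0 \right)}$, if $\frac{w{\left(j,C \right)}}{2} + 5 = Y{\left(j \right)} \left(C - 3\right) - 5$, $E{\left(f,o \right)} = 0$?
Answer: $-704$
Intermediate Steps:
$J{\left(q \right)} = 2 q^{2}$ ($J{\left(q \right)} = q 2 q = 2 q^{2}$)
$w{\left(j,C \right)} = -44 + 8 C$ ($w{\left(j,C \right)} = -10 + 2 \left(4 \left(C - 3\right) - 5\right) = -10 + 2 \left(4 \left(-3 + C\right) - 5\right) = -10 + 2 \left(\left(-12 + 4 C\right) - 5\right) = -10 + 2 \left(-17 + 4 C\right) = -10 + \left(-34 + 8 C\right) = -44 + 8 C$)
$p{\left(J{\left(5 \right)} \right)} w{\left(E{\left(-2,2 \right)},0 \right)} = 16 \left(-44 + 8 \cdot 0\right) = 16 \left(-44 + 0\right) = 16 \left(-44\right) = -704$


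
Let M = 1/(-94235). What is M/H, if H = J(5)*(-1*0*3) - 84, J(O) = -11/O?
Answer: 1/7915740 ≈ 1.2633e-7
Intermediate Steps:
H = -84 (H = (-11/5)*(-1*0*3) - 84 = (-11*1/5)*(0*3) - 84 = -11/5*0 - 84 = 0 - 84 = -84)
M = -1/94235 ≈ -1.0612e-5
M/H = -1/94235/(-84) = -1/94235*(-1/84) = 1/7915740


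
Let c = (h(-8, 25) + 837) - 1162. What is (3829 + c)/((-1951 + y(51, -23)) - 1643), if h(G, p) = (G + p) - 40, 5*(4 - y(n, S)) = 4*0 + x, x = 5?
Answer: -3481/3591 ≈ -0.96937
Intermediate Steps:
y(n, S) = 3 (y(n, S) = 4 - (4*0 + 5)/5 = 4 - (0 + 5)/5 = 4 - ⅕*5 = 4 - 1 = 3)
h(G, p) = -40 + G + p
c = -348 (c = ((-40 - 8 + 25) + 837) - 1162 = (-23 + 837) - 1162 = 814 - 1162 = -348)
(3829 + c)/((-1951 + y(51, -23)) - 1643) = (3829 - 348)/((-1951 + 3) - 1643) = 3481/(-1948 - 1643) = 3481/(-3591) = 3481*(-1/3591) = -3481/3591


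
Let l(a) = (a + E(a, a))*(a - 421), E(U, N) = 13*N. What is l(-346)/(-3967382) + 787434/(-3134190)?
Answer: -1230721502159/1036210749215 ≈ -1.1877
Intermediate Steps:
l(a) = 14*a*(-421 + a) (l(a) = (a + 13*a)*(a - 421) = (14*a)*(-421 + a) = 14*a*(-421 + a))
l(-346)/(-3967382) + 787434/(-3134190) = (14*(-346)*(-421 - 346))/(-3967382) + 787434/(-3134190) = (14*(-346)*(-767))*(-1/3967382) + 787434*(-1/3134190) = 3715348*(-1/3967382) - 131239/522365 = -1857674/1983691 - 131239/522365 = -1230721502159/1036210749215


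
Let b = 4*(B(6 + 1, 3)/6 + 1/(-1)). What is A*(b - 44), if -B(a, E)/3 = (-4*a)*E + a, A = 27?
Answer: 2862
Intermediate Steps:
B(a, E) = -3*a + 12*E*a (B(a, E) = -3*((-4*a)*E + a) = -3*(-4*E*a + a) = -3*(a - 4*E*a) = -3*a + 12*E*a)
b = 150 (b = 4*((3*(6 + 1)*(-1 + 4*3))/6 + 1/(-1)) = 4*((3*7*(-1 + 12))*(1/6) + 1*(-1)) = 4*((3*7*11)*(1/6) - 1) = 4*(231*(1/6) - 1) = 4*(77/2 - 1) = 4*(75/2) = 150)
A*(b - 44) = 27*(150 - 44) = 27*106 = 2862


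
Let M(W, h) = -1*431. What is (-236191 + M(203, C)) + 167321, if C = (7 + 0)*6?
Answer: -69301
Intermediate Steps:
C = 42 (C = 7*6 = 42)
M(W, h) = -431
(-236191 + M(203, C)) + 167321 = (-236191 - 431) + 167321 = -236622 + 167321 = -69301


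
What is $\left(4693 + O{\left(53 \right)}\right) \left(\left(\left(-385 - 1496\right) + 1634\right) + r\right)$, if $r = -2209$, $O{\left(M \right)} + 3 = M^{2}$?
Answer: $-18417544$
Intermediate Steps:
$O{\left(M \right)} = -3 + M^{2}$
$\left(4693 + O{\left(53 \right)}\right) \left(\left(\left(-385 - 1496\right) + 1634\right) + r\right) = \left(4693 - \left(3 - 53^{2}\right)\right) \left(\left(\left(-385 - 1496\right) + 1634\right) - 2209\right) = \left(4693 + \left(-3 + 2809\right)\right) \left(\left(-1881 + 1634\right) - 2209\right) = \left(4693 + 2806\right) \left(-247 - 2209\right) = 7499 \left(-2456\right) = -18417544$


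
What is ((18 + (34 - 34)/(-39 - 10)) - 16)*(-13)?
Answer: -26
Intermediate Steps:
((18 + (34 - 34)/(-39 - 10)) - 16)*(-13) = ((18 + 0/(-49)) - 16)*(-13) = ((18 + 0*(-1/49)) - 16)*(-13) = ((18 + 0) - 16)*(-13) = (18 - 16)*(-13) = 2*(-13) = -26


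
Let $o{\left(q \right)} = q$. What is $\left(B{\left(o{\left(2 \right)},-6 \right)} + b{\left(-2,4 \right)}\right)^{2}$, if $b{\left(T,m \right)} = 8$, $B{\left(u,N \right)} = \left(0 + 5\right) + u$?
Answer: $225$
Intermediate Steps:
$B{\left(u,N \right)} = 5 + u$
$\left(B{\left(o{\left(2 \right)},-6 \right)} + b{\left(-2,4 \right)}\right)^{2} = \left(\left(5 + 2\right) + 8\right)^{2} = \left(7 + 8\right)^{2} = 15^{2} = 225$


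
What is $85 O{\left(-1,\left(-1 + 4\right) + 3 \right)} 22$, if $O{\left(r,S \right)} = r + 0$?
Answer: $-1870$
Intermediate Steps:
$O{\left(r,S \right)} = r$
$85 O{\left(-1,\left(-1 + 4\right) + 3 \right)} 22 = 85 \left(-1\right) 22 = \left(-85\right) 22 = -1870$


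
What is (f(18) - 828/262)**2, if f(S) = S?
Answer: 3779136/17161 ≈ 220.22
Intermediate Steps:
(f(18) - 828/262)**2 = (18 - 828/262)**2 = (18 - 828*1/262)**2 = (18 - 414/131)**2 = (1944/131)**2 = 3779136/17161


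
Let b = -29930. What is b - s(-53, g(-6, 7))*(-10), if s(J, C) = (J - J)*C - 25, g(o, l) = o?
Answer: -30180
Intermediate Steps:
s(J, C) = -25 (s(J, C) = 0*C - 25 = 0 - 25 = -25)
b - s(-53, g(-6, 7))*(-10) = -29930 - (-25)*(-10) = -29930 - 1*250 = -29930 - 250 = -30180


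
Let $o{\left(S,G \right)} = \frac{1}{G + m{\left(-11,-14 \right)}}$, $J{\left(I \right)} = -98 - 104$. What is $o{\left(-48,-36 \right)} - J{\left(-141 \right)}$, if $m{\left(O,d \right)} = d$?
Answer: $\frac{10099}{50} \approx 201.98$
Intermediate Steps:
$J{\left(I \right)} = -202$
$o{\left(S,G \right)} = \frac{1}{-14 + G}$ ($o{\left(S,G \right)} = \frac{1}{G - 14} = \frac{1}{-14 + G}$)
$o{\left(-48,-36 \right)} - J{\left(-141 \right)} = \frac{1}{-14 - 36} - -202 = \frac{1}{-50} + 202 = - \frac{1}{50} + 202 = \frac{10099}{50}$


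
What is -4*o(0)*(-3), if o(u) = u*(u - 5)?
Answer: 0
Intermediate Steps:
o(u) = u*(-5 + u)
-4*o(0)*(-3) = -4*0*(-5 + 0)*(-3) = -4*0*(-5)*(-3) = -0*(-3) = -4*0 = 0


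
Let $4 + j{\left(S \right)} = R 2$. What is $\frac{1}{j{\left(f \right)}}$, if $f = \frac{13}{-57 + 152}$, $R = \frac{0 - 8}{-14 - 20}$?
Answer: $- \frac{17}{60} \approx -0.28333$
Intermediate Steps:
$R = \frac{4}{17}$ ($R = - \frac{8}{-34} = \left(-8\right) \left(- \frac{1}{34}\right) = \frac{4}{17} \approx 0.23529$)
$f = \frac{13}{95} \approx 0.13684$
$j{\left(S \right)} = - \frac{60}{17}$ ($j{\left(S \right)} = -4 + \frac{4}{17} \cdot 2 = -4 + \frac{8}{17} = - \frac{60}{17}$)
$\frac{1}{j{\left(f \right)}} = \frac{1}{- \frac{60}{17}} = - \frac{17}{60}$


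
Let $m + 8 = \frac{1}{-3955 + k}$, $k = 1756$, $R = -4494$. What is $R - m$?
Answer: $- \frac{9864713}{2199} \approx -4486.0$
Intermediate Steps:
$m = - \frac{17593}{2199}$ ($m = -8 + \frac{1}{-3955 + 1756} = -8 + \frac{1}{-2199} = -8 - \frac{1}{2199} = - \frac{17593}{2199} \approx -8.0005$)
$R - m = -4494 - - \frac{17593}{2199} = -4494 + \frac{17593}{2199} = - \frac{9864713}{2199}$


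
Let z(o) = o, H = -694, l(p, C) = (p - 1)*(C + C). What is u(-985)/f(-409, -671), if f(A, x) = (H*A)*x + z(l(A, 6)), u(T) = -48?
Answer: 24/95232793 ≈ 2.5201e-7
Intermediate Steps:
l(p, C) = 2*C*(-1 + p) (l(p, C) = (-1 + p)*(2*C) = 2*C*(-1 + p))
f(A, x) = -12 + 12*A - 694*A*x (f(A, x) = (-694*A)*x + 2*6*(-1 + A) = -694*A*x + (-12 + 12*A) = -12 + 12*A - 694*A*x)
u(-985)/f(-409, -671) = -48/(-12 + 12*(-409) - 694*(-409)*(-671)) = -48/(-12 - 4908 - 190460666) = -48/(-190465586) = -48*(-1/190465586) = 24/95232793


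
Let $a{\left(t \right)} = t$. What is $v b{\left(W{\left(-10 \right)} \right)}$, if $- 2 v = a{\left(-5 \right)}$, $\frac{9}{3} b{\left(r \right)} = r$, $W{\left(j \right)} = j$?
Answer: $- \frac{25}{3} \approx -8.3333$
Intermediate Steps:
$b{\left(r \right)} = \frac{r}{3}$
$v = \frac{5}{2}$ ($v = \left(- \frac{1}{2}\right) \left(-5\right) = \frac{5}{2} \approx 2.5$)
$v b{\left(W{\left(-10 \right)} \right)} = \frac{5 \cdot \frac{1}{3} \left(-10\right)}{2} = \frac{5}{2} \left(- \frac{10}{3}\right) = - \frac{25}{3}$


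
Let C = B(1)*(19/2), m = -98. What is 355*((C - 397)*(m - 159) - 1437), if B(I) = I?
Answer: 69686855/2 ≈ 3.4843e+7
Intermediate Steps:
C = 19/2 (C = 1*(19/2) = 19/2 ≈ 9.5000)
355*((C - 397)*(m - 159) - 1437) = 355*((19/2 - 397)*(-98 - 159) - 1437) = 355*(-775/2*(-257) - 1437) = 355*(199175/2 - 1437) = 355*(196301/2) = 69686855/2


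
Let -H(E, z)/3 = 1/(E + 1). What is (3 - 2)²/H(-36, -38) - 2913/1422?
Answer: 4559/474 ≈ 9.6181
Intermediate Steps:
H(E, z) = -3/(1 + E) (H(E, z) = -3/(E + 1) = -3/(1 + E))
(3 - 2)²/H(-36, -38) - 2913/1422 = (3 - 2)²/((-3/(1 - 36))) - 2913/1422 = 1²/((-3/(-35))) - 2913*1/1422 = 1/(-3*(-1/35)) - 971/474 = 1/(3/35) - 971/474 = 1*(35/3) - 971/474 = 35/3 - 971/474 = 4559/474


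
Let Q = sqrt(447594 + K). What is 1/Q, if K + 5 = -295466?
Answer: sqrt(152123)/152123 ≈ 0.0025639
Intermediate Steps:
K = -295471 (K = -5 - 295466 = -295471)
Q = sqrt(152123) (Q = sqrt(447594 - 295471) = sqrt(152123) ≈ 390.03)
1/Q = 1/(sqrt(152123)) = sqrt(152123)/152123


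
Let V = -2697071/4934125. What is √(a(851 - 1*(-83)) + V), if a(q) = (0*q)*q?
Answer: 13*I*√3149748035/986825 ≈ 0.73934*I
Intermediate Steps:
V = -2697071/4934125 (V = -2697071*1/4934125 = -2697071/4934125 ≈ -0.54662)
a(q) = 0 (a(q) = 0*q = 0)
√(a(851 - 1*(-83)) + V) = √(0 - 2697071/4934125) = √(-2697071/4934125) = 13*I*√3149748035/986825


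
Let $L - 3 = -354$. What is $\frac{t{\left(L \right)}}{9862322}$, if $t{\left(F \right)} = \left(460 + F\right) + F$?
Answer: $- \frac{121}{4931161} \approx -2.4538 \cdot 10^{-5}$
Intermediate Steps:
$L = -351$ ($L = 3 - 354 = -351$)
$t{\left(F \right)} = 460 + 2 F$
$\frac{t{\left(L \right)}}{9862322} = \frac{460 + 2 \left(-351\right)}{9862322} = \left(460 - 702\right) \frac{1}{9862322} = \left(-242\right) \frac{1}{9862322} = - \frac{121}{4931161}$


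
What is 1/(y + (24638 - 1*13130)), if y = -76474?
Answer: -1/64966 ≈ -1.5393e-5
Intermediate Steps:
1/(y + (24638 - 1*13130)) = 1/(-76474 + (24638 - 1*13130)) = 1/(-76474 + (24638 - 13130)) = 1/(-76474 + 11508) = 1/(-64966) = -1/64966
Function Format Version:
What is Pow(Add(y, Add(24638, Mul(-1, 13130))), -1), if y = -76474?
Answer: Rational(-1, 64966) ≈ -1.5393e-5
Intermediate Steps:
Pow(Add(y, Add(24638, Mul(-1, 13130))), -1) = Pow(Add(-76474, Add(24638, Mul(-1, 13130))), -1) = Pow(Add(-76474, Add(24638, -13130)), -1) = Pow(Add(-76474, 11508), -1) = Pow(-64966, -1) = Rational(-1, 64966)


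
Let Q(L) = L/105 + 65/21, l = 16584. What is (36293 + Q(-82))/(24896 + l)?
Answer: 158792/181475 ≈ 0.87501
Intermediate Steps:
Q(L) = 65/21 + L/105 (Q(L) = L*(1/105) + 65*(1/21) = L/105 + 65/21 = 65/21 + L/105)
(36293 + Q(-82))/(24896 + l) = (36293 + (65/21 + (1/105)*(-82)))/(24896 + 16584) = (36293 + (65/21 - 82/105))/41480 = (36293 + 81/35)*(1/41480) = (1270336/35)*(1/41480) = 158792/181475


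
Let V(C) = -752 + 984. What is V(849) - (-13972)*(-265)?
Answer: -3702348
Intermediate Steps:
V(C) = 232
V(849) - (-13972)*(-265) = 232 - (-13972)*(-265) = 232 - 1*3702580 = 232 - 3702580 = -3702348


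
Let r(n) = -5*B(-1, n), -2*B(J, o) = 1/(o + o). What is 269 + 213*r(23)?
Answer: 25813/92 ≈ 280.58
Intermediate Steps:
B(J, o) = -1/(4*o) (B(J, o) = -1/(2*(o + o)) = -1/(2*o)/2 = -1/(4*o))
r(n) = 5/(4*n) (r(n) = -(-5)/(4*n) = 5/(4*n))
269 + 213*r(23) = 269 + 213*((5/4)/23) = 269 + 213*((5/4)*(1/23)) = 269 + 213*(5/92) = 269 + 1065/92 = 25813/92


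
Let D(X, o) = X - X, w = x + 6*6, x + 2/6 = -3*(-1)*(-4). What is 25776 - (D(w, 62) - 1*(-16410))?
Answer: 9366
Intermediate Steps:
x = -37/3 (x = -⅓ - 3*(-1)*(-4) = -⅓ + 3*(-4) = -⅓ - 12 = -37/3 ≈ -12.333)
w = 71/3 (w = -37/3 + 6*6 = -37/3 + 36 = 71/3 ≈ 23.667)
D(X, o) = 0
25776 - (D(w, 62) - 1*(-16410)) = 25776 - (0 - 1*(-16410)) = 25776 - (0 + 16410) = 25776 - 1*16410 = 25776 - 16410 = 9366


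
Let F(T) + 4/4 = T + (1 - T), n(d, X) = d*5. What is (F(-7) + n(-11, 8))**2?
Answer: 3025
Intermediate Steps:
n(d, X) = 5*d
F(T) = 0 (F(T) = -1 + (T + (1 - T)) = -1 + 1 = 0)
(F(-7) + n(-11, 8))**2 = (0 + 5*(-11))**2 = (0 - 55)**2 = (-55)**2 = 3025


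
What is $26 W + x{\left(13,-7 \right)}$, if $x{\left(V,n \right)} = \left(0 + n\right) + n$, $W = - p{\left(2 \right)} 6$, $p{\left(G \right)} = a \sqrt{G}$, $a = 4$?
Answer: $-14 - 624 \sqrt{2} \approx -896.47$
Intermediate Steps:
$p{\left(G \right)} = 4 \sqrt{G}$
$W = - 24 \sqrt{2}$ ($W = - 4 \sqrt{2} \cdot 6 = - 24 \sqrt{2} \approx -33.941$)
$x{\left(V,n \right)} = 2 n$ ($x{\left(V,n \right)} = n + n = 2 n$)
$26 W + x{\left(13,-7 \right)} = 26 \left(- 24 \sqrt{2}\right) + 2 \left(-7\right) = - 624 \sqrt{2} - 14 = -14 - 624 \sqrt{2}$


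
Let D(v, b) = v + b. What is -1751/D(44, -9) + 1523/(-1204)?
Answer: -308787/6020 ≈ -51.294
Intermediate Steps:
D(v, b) = b + v
-1751/D(44, -9) + 1523/(-1204) = -1751/(-9 + 44) + 1523/(-1204) = -1751/35 + 1523*(-1/1204) = -1751*1/35 - 1523/1204 = -1751/35 - 1523/1204 = -308787/6020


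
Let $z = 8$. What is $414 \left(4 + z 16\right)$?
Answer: $54648$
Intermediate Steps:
$414 \left(4 + z 16\right) = 414 \left(4 + 8 \cdot 16\right) = 414 \left(4 + 128\right) = 414 \cdot 132 = 54648$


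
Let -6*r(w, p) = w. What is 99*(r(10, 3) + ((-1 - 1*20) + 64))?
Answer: 4092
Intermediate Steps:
r(w, p) = -w/6
99*(r(10, 3) + ((-1 - 1*20) + 64)) = 99*(-1/6*10 + ((-1 - 1*20) + 64)) = 99*(-5/3 + ((-1 - 20) + 64)) = 99*(-5/3 + (-21 + 64)) = 99*(-5/3 + 43) = 99*(124/3) = 4092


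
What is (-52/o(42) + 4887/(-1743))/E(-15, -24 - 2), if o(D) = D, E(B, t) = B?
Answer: 1409/5229 ≈ 0.26946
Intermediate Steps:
(-52/o(42) + 4887/(-1743))/E(-15, -24 - 2) = (-52/42 + 4887/(-1743))/(-15) = (-52*1/42 + 4887*(-1/1743))*(-1/15) = (-26/21 - 1629/581)*(-1/15) = -7045/1743*(-1/15) = 1409/5229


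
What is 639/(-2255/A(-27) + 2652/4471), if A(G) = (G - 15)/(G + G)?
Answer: -392133/1778831 ≈ -0.22044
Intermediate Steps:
A(G) = (-15 + G)/(2*G) (A(G) = (-15 + G)/((2*G)) = (-15 + G)*(1/(2*G)) = (-15 + G)/(2*G))
639/(-2255/A(-27) + 2652/4471) = 639/(-2255*(-54/(-15 - 27)) + 2652/4471) = 639/(-2255/((½)*(-1/27)*(-42)) + 2652*(1/4471)) = 639/(-2255/7/9 + 156/263) = 639/(-2255*9/7 + 156/263) = 639/(-20295/7 + 156/263) = 639/(-5336493/1841) = 639*(-1841/5336493) = -392133/1778831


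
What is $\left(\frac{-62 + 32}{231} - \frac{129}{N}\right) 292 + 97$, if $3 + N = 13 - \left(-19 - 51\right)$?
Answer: $- \frac{634129}{1540} \approx -411.77$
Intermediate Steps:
$N = 80$ ($N = -3 + \left(13 - \left(-19 - 51\right)\right) = -3 + \left(13 - -70\right) = -3 + \left(13 + 70\right) = -3 + 83 = 80$)
$\left(\frac{-62 + 32}{231} - \frac{129}{N}\right) 292 + 97 = \left(\frac{-62 + 32}{231} - \frac{129}{80}\right) 292 + 97 = \left(\left(-30\right) \frac{1}{231} - \frac{129}{80}\right) 292 + 97 = \left(- \frac{10}{77} - \frac{129}{80}\right) 292 + 97 = \left(- \frac{10733}{6160}\right) 292 + 97 = - \frac{783509}{1540} + 97 = - \frac{634129}{1540}$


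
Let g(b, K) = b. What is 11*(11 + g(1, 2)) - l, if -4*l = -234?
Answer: 147/2 ≈ 73.500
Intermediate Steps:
l = 117/2 (l = -1/4*(-234) = 117/2 ≈ 58.500)
11*(11 + g(1, 2)) - l = 11*(11 + 1) - 1*117/2 = 11*12 - 117/2 = 132 - 117/2 = 147/2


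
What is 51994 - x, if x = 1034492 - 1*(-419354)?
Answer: -1401852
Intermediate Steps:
x = 1453846 (x = 1034492 + 419354 = 1453846)
51994 - x = 51994 - 1*1453846 = 51994 - 1453846 = -1401852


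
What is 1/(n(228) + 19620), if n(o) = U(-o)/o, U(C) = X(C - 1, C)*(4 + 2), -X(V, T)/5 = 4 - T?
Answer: 19/372200 ≈ 5.1048e-5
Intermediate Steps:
X(V, T) = -20 + 5*T (X(V, T) = -5*(4 - T) = -20 + 5*T)
U(C) = -120 + 30*C (U(C) = (-20 + 5*C)*(4 + 2) = (-20 + 5*C)*6 = -120 + 30*C)
n(o) = (-120 - 30*o)/o (n(o) = (-120 + 30*(-o))/o = (-120 - 30*o)/o)
1/(n(228) + 19620) = 1/((-30 - 120/228) + 19620) = 1/((-30 - 120*1/228) + 19620) = 1/((-30 - 10/19) + 19620) = 1/(-580/19 + 19620) = 1/(372200/19) = 19/372200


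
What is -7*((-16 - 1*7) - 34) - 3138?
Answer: -2739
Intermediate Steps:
-7*((-16 - 1*7) - 34) - 3138 = -7*((-16 - 7) - 34) - 3138 = -7*(-23 - 34) - 3138 = -7*(-57) - 3138 = 399 - 3138 = -2739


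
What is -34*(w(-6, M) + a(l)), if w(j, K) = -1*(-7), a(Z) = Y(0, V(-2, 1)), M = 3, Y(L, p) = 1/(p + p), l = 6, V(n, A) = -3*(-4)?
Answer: -2873/12 ≈ -239.42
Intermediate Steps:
V(n, A) = 12
Y(L, p) = 1/(2*p)
a(Z) = 1/24 (a(Z) = (½)/12 = (½)*(1/12) = 1/24)
w(j, K) = 7
-34*(w(-6, M) + a(l)) = -34*(7 + 1/24) = -34*169/24 = -2873/12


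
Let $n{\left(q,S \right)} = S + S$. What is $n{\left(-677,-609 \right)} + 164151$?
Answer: $162933$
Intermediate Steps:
$n{\left(q,S \right)} = 2 S$
$n{\left(-677,-609 \right)} + 164151 = 2 \left(-609\right) + 164151 = -1218 + 164151 = 162933$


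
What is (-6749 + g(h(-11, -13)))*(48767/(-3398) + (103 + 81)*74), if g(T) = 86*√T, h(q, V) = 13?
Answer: -311927988349/3398 + 1987391243*√13/1699 ≈ -8.7580e+7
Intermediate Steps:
(-6749 + g(h(-11, -13)))*(48767/(-3398) + (103 + 81)*74) = (-6749 + 86*√13)*(48767/(-3398) + (103 + 81)*74) = (-6749 + 86*√13)*(48767*(-1/3398) + 184*74) = (-6749 + 86*√13)*(-48767/3398 + 13616) = (-6749 + 86*√13)*(46218401/3398) = -311927988349/3398 + 1987391243*√13/1699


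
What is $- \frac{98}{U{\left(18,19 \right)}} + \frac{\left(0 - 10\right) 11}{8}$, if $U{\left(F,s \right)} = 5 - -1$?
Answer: $- \frac{361}{12} \approx -30.083$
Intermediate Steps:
$U{\left(F,s \right)} = 6$ ($U{\left(F,s \right)} = 5 + 1 = 6$)
$- \frac{98}{U{\left(18,19 \right)}} + \frac{\left(0 - 10\right) 11}{8} = - \frac{98}{6} + \frac{\left(0 - 10\right) 11}{8} = \left(-98\right) \frac{1}{6} + \left(-10\right) 11 \cdot \frac{1}{8} = - \frac{49}{3} - \frac{55}{4} = - \frac{361}{12}$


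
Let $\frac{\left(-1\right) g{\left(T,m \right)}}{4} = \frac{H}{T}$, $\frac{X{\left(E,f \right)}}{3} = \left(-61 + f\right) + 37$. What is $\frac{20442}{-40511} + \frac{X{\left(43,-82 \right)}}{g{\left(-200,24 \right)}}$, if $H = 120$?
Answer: $- \frac{10776299}{81022} \approx -133.0$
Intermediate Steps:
$X{\left(E,f \right)} = -72 + 3 f$ ($X{\left(E,f \right)} = 3 \left(\left(-61 + f\right) + 37\right) = 3 \left(-24 + f\right) = -72 + 3 f$)
$g{\left(T,m \right)} = - \frac{480}{T}$ ($g{\left(T,m \right)} = - 4 \frac{120}{T} = - \frac{480}{T}$)
$\frac{20442}{-40511} + \frac{X{\left(43,-82 \right)}}{g{\left(-200,24 \right)}} = \frac{20442}{-40511} + \frac{-72 + 3 \left(-82\right)}{\left(-480\right) \frac{1}{-200}} = 20442 \left(- \frac{1}{40511}\right) + \frac{-72 - 246}{\left(-480\right) \left(- \frac{1}{200}\right)} = - \frac{20442}{40511} - \frac{318}{\frac{12}{5}} = - \frac{20442}{40511} - \frac{265}{2} = - \frac{10776299}{81022}$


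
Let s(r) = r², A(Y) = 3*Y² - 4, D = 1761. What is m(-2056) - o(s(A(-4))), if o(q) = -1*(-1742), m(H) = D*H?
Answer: -3622358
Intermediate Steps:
m(H) = 1761*H
A(Y) = -4 + 3*Y²
o(q) = 1742
m(-2056) - o(s(A(-4))) = 1761*(-2056) - 1*1742 = -3620616 - 1742 = -3622358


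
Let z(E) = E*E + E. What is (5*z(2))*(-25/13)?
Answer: -750/13 ≈ -57.692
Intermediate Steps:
z(E) = E + E² (z(E) = E² + E = E + E²)
(5*z(2))*(-25/13) = (5*(2*(1 + 2)))*(-25/13) = (5*(2*3))*(-25*1/13) = (5*6)*(-25/13) = 30*(-25/13) = -750/13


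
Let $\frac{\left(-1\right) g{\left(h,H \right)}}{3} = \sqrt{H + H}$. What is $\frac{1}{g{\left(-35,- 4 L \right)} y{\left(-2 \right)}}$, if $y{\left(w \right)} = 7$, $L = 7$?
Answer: $\frac{i \sqrt{14}}{588} \approx 0.0063634 i$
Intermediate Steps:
$g{\left(h,H \right)} = - 3 \sqrt{2} \sqrt{H}$ ($g{\left(h,H \right)} = - 3 \sqrt{H + H} = - 3 \sqrt{2 H} = - 3 \sqrt{2} \sqrt{H}$)
$\frac{1}{g{\left(-35,- 4 L \right)} y{\left(-2 \right)}} = \frac{1}{- 3 \sqrt{2} \sqrt{\left(-4\right) 7} \cdot 7} = \frac{1}{- 3 \sqrt{2} \sqrt{-28} \cdot 7} = \frac{1}{- 3 \sqrt{2} \cdot 2 i \sqrt{7} \cdot 7} = \frac{1}{- 6 i \sqrt{14} \cdot 7} = \frac{1}{\left(-42\right) i \sqrt{14}} = \frac{i \sqrt{14}}{588}$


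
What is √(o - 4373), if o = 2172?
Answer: I*√2201 ≈ 46.915*I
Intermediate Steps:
√(o - 4373) = √(2172 - 4373) = √(-2201) = I*√2201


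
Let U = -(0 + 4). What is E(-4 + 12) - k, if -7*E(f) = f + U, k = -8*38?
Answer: 2124/7 ≈ 303.43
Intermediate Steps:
k = -304
U = -4 (U = -1*4 = -4)
E(f) = 4/7 - f/7 (E(f) = -(f - 4)/7 = -(-4 + f)/7 = 4/7 - f/7)
E(-4 + 12) - k = (4/7 - (-4 + 12)/7) - 1*(-304) = (4/7 - ⅐*8) + 304 = (4/7 - 8/7) + 304 = -4/7 + 304 = 2124/7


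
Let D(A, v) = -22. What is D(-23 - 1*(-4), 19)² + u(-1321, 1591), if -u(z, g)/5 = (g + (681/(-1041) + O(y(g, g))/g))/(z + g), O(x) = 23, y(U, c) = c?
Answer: 13551083141/29812158 ≈ 454.55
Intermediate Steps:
u(z, g) = -5*(-227/347 + g + 23/g)/(g + z) (u(z, g) = -5*(g + (681/(-1041) + 23/g))/(z + g) = -5*(g + (681*(-1/1041) + 23/g))/(g + z) = -5*(g + (-227/347 + 23/g))/(g + z) = -5*(-227/347 + g + 23/g)/(g + z))
D(-23 - 1*(-4), 19)² + u(-1321, 1591) = (-22)² + (5/347)*(-7981 - 347*1591² + 227*1591)/(1591*(1591 - 1321)) = 484 + (5/347)*(1/1591)*(-7981 - 347*2531281 + 361157)/270 = 484 + (5/347)*(1/1591)*(1/270)*(-7981 - 878354507 + 361157) = 484 + (5/347)*(1/1591)*(1/270)*(-878001331) = 484 - 878001331/29812158 = 13551083141/29812158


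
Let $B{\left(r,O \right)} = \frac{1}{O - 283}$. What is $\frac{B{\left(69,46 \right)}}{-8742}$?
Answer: $\frac{1}{2071854} \approx 4.8266 \cdot 10^{-7}$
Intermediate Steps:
$B{\left(r,O \right)} = \frac{1}{-283 + O}$ ($B{\left(r,O \right)} = \frac{1}{O - 283} = \frac{1}{-283 + O}$)
$\frac{B{\left(69,46 \right)}}{-8742} = \frac{1}{\left(-283 + 46\right) \left(-8742\right)} = \frac{1}{-237} \left(- \frac{1}{8742}\right) = \left(- \frac{1}{237}\right) \left(- \frac{1}{8742}\right) = \frac{1}{2071854}$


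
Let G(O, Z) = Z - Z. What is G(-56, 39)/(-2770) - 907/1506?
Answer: -907/1506 ≈ -0.60226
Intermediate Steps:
G(O, Z) = 0
G(-56, 39)/(-2770) - 907/1506 = 0/(-2770) - 907/1506 = 0*(-1/2770) - 907*1/1506 = 0 - 907/1506 = -907/1506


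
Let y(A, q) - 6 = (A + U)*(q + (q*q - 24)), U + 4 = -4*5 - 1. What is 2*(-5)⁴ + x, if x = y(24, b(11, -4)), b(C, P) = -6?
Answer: 1250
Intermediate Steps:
U = -25 (U = -4 + (-4*5 - 1) = -4 + (-20 - 1) = -4 - 21 = -25)
y(A, q) = 6 + (-25 + A)*(-24 + q + q²) (y(A, q) = 6 + (A - 25)*(q + (q*q - 24)) = 6 + (-25 + A)*(q + (q² - 24)) = 6 + (-25 + A)*(q + (-24 + q²)) = 6 + (-25 + A)*(-24 + q + q²))
x = 0 (x = 606 - 25*(-6) - 25*(-6)² - 24*24 + 24*(-6) + 24*(-6)² = 606 + 150 - 25*36 - 576 - 144 + 24*36 = 606 + 150 - 900 - 576 - 144 + 864 = 0)
2*(-5)⁴ + x = 2*(-5)⁴ + 0 = 2*625 + 0 = 1250 + 0 = 1250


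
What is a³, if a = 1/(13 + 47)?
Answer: 1/216000 ≈ 4.6296e-6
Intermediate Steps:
a = 1/60 ≈ 0.016667
a³ = (1/60)³ = 1/216000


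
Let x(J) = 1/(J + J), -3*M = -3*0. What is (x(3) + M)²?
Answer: 1/36 ≈ 0.027778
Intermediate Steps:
M = 0 (M = -(-1)*0 = -⅓*0 = 0)
x(J) = 1/(2*J)
(x(3) + M)² = ((½)/3 + 0)² = ((½)*(⅓) + 0)² = (⅙ + 0)² = (⅙)² = 1/36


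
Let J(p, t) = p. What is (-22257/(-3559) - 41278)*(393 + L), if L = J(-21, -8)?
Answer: -54641645940/3559 ≈ -1.5353e+7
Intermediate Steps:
L = -21
(-22257/(-3559) - 41278)*(393 + L) = (-22257/(-3559) - 41278)*(393 - 21) = (-22257*(-1/3559) - 41278)*372 = (22257/3559 - 41278)*372 = -146886145/3559*372 = -54641645940/3559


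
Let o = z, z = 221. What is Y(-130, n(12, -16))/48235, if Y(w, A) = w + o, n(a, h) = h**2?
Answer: 91/48235 ≈ 0.0018866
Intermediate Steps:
o = 221
Y(w, A) = 221 + w (Y(w, A) = w + 221 = 221 + w)
Y(-130, n(12, -16))/48235 = (221 - 130)/48235 = 91*(1/48235) = 91/48235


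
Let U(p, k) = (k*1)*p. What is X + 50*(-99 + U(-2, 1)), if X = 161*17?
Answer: -2313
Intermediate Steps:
U(p, k) = k*p
X = 2737
X + 50*(-99 + U(-2, 1)) = 2737 + 50*(-99 + 1*(-2)) = 2737 + 50*(-99 - 2) = 2737 + 50*(-101) = 2737 - 5050 = -2313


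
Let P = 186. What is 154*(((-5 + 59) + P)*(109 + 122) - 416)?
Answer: 8473696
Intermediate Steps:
154*(((-5 + 59) + P)*(109 + 122) - 416) = 154*(((-5 + 59) + 186)*(109 + 122) - 416) = 154*((54 + 186)*231 - 416) = 154*(240*231 - 416) = 154*(55440 - 416) = 154*55024 = 8473696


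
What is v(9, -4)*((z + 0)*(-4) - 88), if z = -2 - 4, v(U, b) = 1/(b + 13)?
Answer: -64/9 ≈ -7.1111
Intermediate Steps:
v(U, b) = 1/(13 + b)
z = -6
v(9, -4)*((z + 0)*(-4) - 88) = ((-6 + 0)*(-4) - 88)/(13 - 4) = (-6*(-4) - 88)/9 = (24 - 88)/9 = (⅑)*(-64) = -64/9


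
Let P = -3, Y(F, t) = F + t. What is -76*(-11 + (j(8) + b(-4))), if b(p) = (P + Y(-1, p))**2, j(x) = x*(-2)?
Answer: -2812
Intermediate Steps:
j(x) = -2*x
b(p) = (-4 + p)**2 (b(p) = (-3 + (-1 + p))**2 = (-4 + p)**2)
-76*(-11 + (j(8) + b(-4))) = -76*(-11 + (-2*8 + (-4 - 4)**2)) = -76*(-11 + (-16 + (-8)**2)) = -76*(-11 + (-16 + 64)) = -76*(-11 + 48) = -76*37 = -2812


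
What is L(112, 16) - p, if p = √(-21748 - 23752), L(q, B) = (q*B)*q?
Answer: 200704 - 10*I*√455 ≈ 2.007e+5 - 213.31*I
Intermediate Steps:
L(q, B) = B*q² (L(q, B) = (B*q)*q = B*q²)
p = 10*I*√455 (p = √(-45500) = 10*I*√455 ≈ 213.31*I)
L(112, 16) - p = 16*112² - 10*I*√455 = 16*12544 - 10*I*√455 = 200704 - 10*I*√455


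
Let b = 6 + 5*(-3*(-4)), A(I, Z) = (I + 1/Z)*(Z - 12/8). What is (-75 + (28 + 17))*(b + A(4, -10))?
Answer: -1269/2 ≈ -634.50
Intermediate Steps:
A(I, Z) = (-3/2 + Z)*(I + 1/Z) (A(I, Z) = (I + 1/Z)*(Z - 12*⅛) = (I + 1/Z)*(Z - 3/2) = (I + 1/Z)*(-3/2 + Z) = (-3/2 + Z)*(I + 1/Z))
b = 66 (b = 6 + 5*12 = 6 + 60 = 66)
(-75 + (28 + 17))*(b + A(4, -10)) = (-75 + (28 + 17))*(66 + (1 - 3/2*4 - 3/2/(-10) + 4*(-10))) = (-75 + 45)*(66 + (1 - 6 - 3/2*(-⅒) - 40)) = -30*(66 + (1 - 6 + 3/20 - 40)) = -30*(66 - 897/20) = -30*423/20 = -1269/2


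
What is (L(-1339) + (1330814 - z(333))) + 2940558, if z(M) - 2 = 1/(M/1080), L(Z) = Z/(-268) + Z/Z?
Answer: 42354932219/9916 ≈ 4.2714e+6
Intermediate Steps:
L(Z) = 1 - Z/268 (L(Z) = Z*(-1/268) + 1 = -Z/268 + 1 = 1 - Z/268)
z(M) = 2 + 1080/M (z(M) = 2 + 1/(M/1080) = 2 + 1080/M)
(L(-1339) + (1330814 - z(333))) + 2940558 = ((1 - 1/268*(-1339)) + (1330814 - (2 + 1080/333))) + 2940558 = ((1 + 1339/268) + (1330814 - (2 + 1080*(1/333)))) + 2940558 = (1607/268 + (1330814 - (2 + 120/37))) + 2940558 = (1607/268 + (1330814 - 1*194/37)) + 2940558 = (1607/268 + (1330814 - 194/37)) + 2940558 = (1607/268 + 49239924/37) + 2940558 = 13196359091/9916 + 2940558 = 42354932219/9916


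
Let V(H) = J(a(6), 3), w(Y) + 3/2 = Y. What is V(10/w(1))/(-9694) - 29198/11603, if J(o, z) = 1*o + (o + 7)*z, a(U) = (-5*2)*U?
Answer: -280504355/112479482 ≈ -2.4938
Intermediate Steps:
w(Y) = -3/2 + Y
a(U) = -10*U
J(o, z) = o + z*(7 + o) (J(o, z) = o + (7 + o)*z = o + z*(7 + o))
V(H) = -219 (V(H) = -10*6 + 7*3 - 10*6*3 = -60 + 21 - 60*3 = -60 + 21 - 180 = -219)
V(10/w(1))/(-9694) - 29198/11603 = -219/(-9694) - 29198/11603 = -219*(-1/9694) - 29198*1/11603 = 219/9694 - 29198/11603 = -280504355/112479482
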